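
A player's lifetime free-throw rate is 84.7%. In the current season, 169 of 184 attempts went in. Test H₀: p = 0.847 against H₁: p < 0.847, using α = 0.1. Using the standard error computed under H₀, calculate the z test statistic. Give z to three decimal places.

z = 2.693

p̂ = 169/184 ≈ 0.91848.
SE = √(p₀(1−p₀)/n) = √(0.12959/184) = 0.02654.
z = (0.91848 − 0.847)/0.02654 = 0.07148/0.02654 = 2.693.
p-value = P(Z < 2.693) ≈ 0.9965, so at α = 0.1 we fail to reject H₀.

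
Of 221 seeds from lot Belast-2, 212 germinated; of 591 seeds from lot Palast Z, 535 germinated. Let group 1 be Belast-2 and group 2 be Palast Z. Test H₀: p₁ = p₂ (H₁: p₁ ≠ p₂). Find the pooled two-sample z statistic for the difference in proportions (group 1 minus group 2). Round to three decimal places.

p̂₁ = 212/221 ≈ 0.95928, p̂₂ = 535/591 ≈ 0.90525.
Pooled p̂ = (212+535)/(221+591) = 747/812 = 0.91995.
SE = √(0.0736414 × 0.00621693) = 0.02140.
z = (0.95928 − 0.90525)/0.02140 = 0.05403/0.02140 = 2.525.

z = 2.525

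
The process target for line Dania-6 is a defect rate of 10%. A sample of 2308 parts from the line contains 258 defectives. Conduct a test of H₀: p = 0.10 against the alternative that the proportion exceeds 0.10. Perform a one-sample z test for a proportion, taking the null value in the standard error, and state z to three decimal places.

p̂ = 258/2308 = 0.111785.
Standard error under H₀: √(0.1×0.9/2308) = 0.006245.
z = (0.111785 − 0.1)/0.006245 = 0.011785/0.006245 = 1.887.
p-value = P(Z > 1.887) ≈ 0.0296.

z = 1.887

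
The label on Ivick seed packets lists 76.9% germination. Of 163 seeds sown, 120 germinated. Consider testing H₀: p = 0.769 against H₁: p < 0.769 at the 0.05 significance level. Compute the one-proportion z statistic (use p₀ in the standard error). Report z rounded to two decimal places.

p̂ = 120/163 ≈ 0.7362.
SE = √(p₀(1−p₀)/n) = √(0.17764/163) = 0.0330.
z = (0.7362 − 0.769)/0.0330 = -0.0328/0.0330 = -0.99.
p-value = P(Z < -0.994) ≈ 0.1602. With α = 0.05, fail to reject H₀.

z = -0.99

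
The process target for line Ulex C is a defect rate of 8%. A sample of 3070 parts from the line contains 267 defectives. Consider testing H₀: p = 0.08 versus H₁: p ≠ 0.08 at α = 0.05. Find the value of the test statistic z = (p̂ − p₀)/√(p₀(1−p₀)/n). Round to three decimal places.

p̂ = 267/3070 = 0.086971.
SE = √(p₀(1−p₀)/n) = √(0.0736/3070) = 0.004896.
z = (0.086971 − 0.08)/0.004896 = 0.006971/0.004896 = 1.424.
Two-sided p-value ≈ 2·Φ(−1.424) = 0.1545; since p > α = 0.05, fail to reject H₀.

z = 1.424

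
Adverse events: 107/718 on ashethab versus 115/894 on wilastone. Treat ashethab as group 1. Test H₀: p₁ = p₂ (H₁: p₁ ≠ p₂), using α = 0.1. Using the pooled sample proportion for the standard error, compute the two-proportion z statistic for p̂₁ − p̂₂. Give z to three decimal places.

z = 1.181

p̂₁ = 107/718 ≈ 0.14903, p̂₂ = 115/894 ≈ 0.12864.
Pooled p̂ = (107+115)/(718+894) = 222/1612 = 0.13772.
SE = √(p̂(1−p̂)(1/n₁+1/n₂)) = √(0.13772·0.86228·0.00251133) = √(0.000298223) = 0.01727.
z = (0.14903 − 0.12864)/0.01727 = 0.02039/0.01727 = 1.181.
p-value = 2·P(Z > 1.181) ≈ 0.2377; since p > α = 0.1, fail to reject H₀.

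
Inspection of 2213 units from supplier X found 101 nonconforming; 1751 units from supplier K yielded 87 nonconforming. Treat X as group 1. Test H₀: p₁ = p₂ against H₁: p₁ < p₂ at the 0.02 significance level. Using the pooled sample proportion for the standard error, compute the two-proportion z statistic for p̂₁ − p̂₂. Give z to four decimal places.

z = -0.5952

p̂₁ = 101/2213 = 0.0456394, p̂₂ = 87/1751 = 0.0496859.
Pooled p̂ = (101+87)/(2213+1751) = 188/3964 = 0.0474268.
SE = √(0.0451775 × 0.00102298) = 0.0067982.
z = (0.0456394 − 0.0496859)/0.0067982 = -0.0040465/0.0067982 = -0.5952.
p-value = P(Z < -0.595) ≈ 0.2758; since p > α = 0.02, fail to reject H₀.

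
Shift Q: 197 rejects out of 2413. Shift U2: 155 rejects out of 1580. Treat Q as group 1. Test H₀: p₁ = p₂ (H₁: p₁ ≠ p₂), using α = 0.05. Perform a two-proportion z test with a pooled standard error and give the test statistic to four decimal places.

p̂₁ = 197/2413 ≈ 0.0816411, p̂₂ = 155/1580 ≈ 0.0981013.
Pooled p̂ = (197+155)/(2413+1580) = 352/3993 = 0.0881543.
SE = √(p̂(1−p̂)(1/n₁+1/n₂)) = √(0.0881543·0.9118457·0.00104733) = √(8.41879e-05) = 0.0091754.
z = (0.0816411 − 0.0981013)/0.0091754 = -0.0164602/0.0091754 = -1.7939.
Two-sided p-value ≈ 2·Φ(−1.794) = 0.0728, so at α = 0.05 we fail to reject H₀.

z = -1.7939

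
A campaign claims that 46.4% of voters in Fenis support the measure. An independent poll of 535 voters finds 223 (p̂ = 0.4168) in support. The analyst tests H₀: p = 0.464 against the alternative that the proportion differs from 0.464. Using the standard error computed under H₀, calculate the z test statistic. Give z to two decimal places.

p̂ = 223/535 ≈ 0.4168.
SE = √(p₀(1−p₀)/n) = √(0.2487/535) = 0.0216.
z = (0.4168 − 0.464)/0.0216 = -0.0472/0.0216 = -2.19.
Two-sided p-value ≈ 2·Φ(−2.188) = 0.0287.

z = -2.19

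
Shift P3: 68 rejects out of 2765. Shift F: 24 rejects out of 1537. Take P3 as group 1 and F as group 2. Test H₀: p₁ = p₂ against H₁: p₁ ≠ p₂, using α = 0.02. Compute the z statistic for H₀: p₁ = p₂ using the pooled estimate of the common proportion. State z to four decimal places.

p̂₁ = 68/2765 = 0.02459313, p̂₂ = 24/1537 = 0.01561483.
Pooled p̂ = (68+24)/(2765+1537) = 92/4302 = 0.02138540.
SE = √(p̂(1−p̂)(1/n₁+1/n₂)) = √(0.02138540·0.97861460·0.00101228) = √(2.11851e-05) = 0.00460273.
z = (0.02459313 − 0.01561483)/0.00460273 = 0.00897830/0.00460273 = 1.9506.
Two-sided p-value ≈ 2·Φ(−1.951) = 0.0511, so at α = 0.02 we fail to reject H₀.

z = 1.9506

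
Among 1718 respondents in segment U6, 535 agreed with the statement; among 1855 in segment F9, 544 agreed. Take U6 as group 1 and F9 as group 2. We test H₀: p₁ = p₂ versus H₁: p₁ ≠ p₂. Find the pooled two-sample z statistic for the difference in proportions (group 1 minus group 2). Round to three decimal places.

p̂₁ = 535/1718 ≈ 0.3114086, p̂₂ = 544/1855 ≈ 0.2932615.
Pooled p̂ = (535+544)/(1718+1855) = 1079/3573 = 0.3019871.
SE = √(p̂(1−p̂)(1/n₁+1/n₂)) = √(0.3019871·0.6980129·0.00112116) = √(0.000236329) = 0.0153730.
z = (0.3114086 − 0.2932615)/0.0153730 = 0.0181471/0.0153730 = 1.180.
p-value = 2·P(Z > 1.180) ≈ 0.2378.

z = 1.180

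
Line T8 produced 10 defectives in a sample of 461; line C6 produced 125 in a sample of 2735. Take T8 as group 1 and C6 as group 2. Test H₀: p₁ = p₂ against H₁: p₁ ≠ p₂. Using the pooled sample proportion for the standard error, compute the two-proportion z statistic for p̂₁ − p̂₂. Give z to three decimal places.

z = -2.371

p̂₁ = 10/461 ≈ 0.021692, p̂₂ = 125/2735 ≈ 0.045704.
Pooled p̂ = (10+125)/(461+2735) = 135/3196 = 0.042240.
SE = √(p̂(1−p̂)(1/n₁+1/n₂)) = √(0.042240·0.957760·0.00253483) = √(0.000102549) = 0.010127.
z = (0.021692 − 0.045704)/0.010127 = -0.024012/0.010127 = -2.371.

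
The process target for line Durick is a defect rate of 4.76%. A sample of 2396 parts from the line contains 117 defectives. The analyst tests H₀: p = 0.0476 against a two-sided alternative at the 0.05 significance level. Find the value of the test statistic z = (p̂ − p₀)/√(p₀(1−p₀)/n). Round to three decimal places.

z = 0.283

p̂ = 117/2396 ≈ 0.04883.
SE = √(p₀(1−p₀)/n) = √(0.045334/2396) = 0.00435.
z = (0.04883 − 0.0476)/0.00435 = 0.00123/0.00435 = 0.283.
Two-sided p-value ≈ 2·Φ(−0.283) = 0.7771, so at α = 0.05 we fail to reject H₀.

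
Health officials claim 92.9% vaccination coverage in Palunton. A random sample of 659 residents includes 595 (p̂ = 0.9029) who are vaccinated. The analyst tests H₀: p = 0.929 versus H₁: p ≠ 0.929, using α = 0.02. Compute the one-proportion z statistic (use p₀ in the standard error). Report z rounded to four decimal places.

p̂ = 595/659 = 0.9028832.
SE = √(p₀(1−p₀)/n) = √(0.065959/659) = 0.0100045.
z = (0.9028832 − 0.929)/0.0100045 = -0.0261168/0.0100045 = -2.6105.
p-value = 2·P(Z > 2.611) ≈ 0.0090; since p < α = 0.02, reject H₀.

z = -2.6105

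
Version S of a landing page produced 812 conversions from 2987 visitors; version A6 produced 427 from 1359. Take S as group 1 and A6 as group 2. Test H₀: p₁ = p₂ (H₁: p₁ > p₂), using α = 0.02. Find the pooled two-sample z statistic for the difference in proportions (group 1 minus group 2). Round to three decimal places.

p̂₁ = 812/2987 = 0.271845, p̂₂ = 427/1359 = 0.314202.
Pooled p̂ = (812+427)/(2987+1359) = 1239/4346 = 0.285090.
SE = √(0.203814 × 0.00107062) = 0.014772.
z = (0.271845 − 0.314202)/0.014772 = -0.042357/0.014772 = -2.867.
p-value = P(Z > -2.867) ≈ 0.9979, so at α = 0.02 we fail to reject H₀.

z = -2.867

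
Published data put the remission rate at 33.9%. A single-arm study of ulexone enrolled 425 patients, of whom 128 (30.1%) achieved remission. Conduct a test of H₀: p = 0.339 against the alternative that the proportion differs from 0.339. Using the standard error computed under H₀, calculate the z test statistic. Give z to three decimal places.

z = -1.647

p̂ = 128/425 = 0.30118.
Standard error under H₀: √(0.339×0.661/425) = 0.02296.
z = (0.30118 − 0.339)/0.02296 = -0.03782/0.02296 = -1.647.
p-value = 2·P(Z > 1.647) ≈ 0.0995.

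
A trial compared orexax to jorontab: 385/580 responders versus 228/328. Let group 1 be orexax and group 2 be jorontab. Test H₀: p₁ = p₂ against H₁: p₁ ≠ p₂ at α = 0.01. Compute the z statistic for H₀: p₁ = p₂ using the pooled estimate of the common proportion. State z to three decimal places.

p̂₁ = 385/580 = 0.66379, p̂₂ = 228/328 = 0.69512.
Pooled p̂ = (385+228)/(580+328) = 613/908 = 0.67511.
SE = √(0.219336 × 0.00477292) = 0.03236.
z = (0.66379 − 0.69512)/0.03236 = -0.03133/0.03236 = -0.968.
p-value = 2·P(Z > 0.968) ≈ 0.3329; since p > α = 0.01, fail to reject H₀.

z = -0.968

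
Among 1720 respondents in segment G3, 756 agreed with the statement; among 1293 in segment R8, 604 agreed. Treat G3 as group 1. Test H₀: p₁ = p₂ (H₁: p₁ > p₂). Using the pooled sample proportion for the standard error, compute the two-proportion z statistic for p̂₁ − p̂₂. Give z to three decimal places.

p̂₁ = 756/1720 ≈ 0.43953, p̂₂ = 604/1293 ≈ 0.46713.
Pooled p̂ = (756+604)/(1720+1293) = 1360/3013 = 0.45138.
SE = √(0.247636 × 0.00135479) = 0.01832.
z = (0.43953 − 0.46713)/0.01832 = -0.02760/0.01832 = -1.507.

z = -1.507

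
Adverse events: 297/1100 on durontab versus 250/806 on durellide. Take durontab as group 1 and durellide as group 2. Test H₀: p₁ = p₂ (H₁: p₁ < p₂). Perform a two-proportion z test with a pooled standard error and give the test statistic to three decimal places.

z = -1.915

p̂₁ = 297/1100 ≈ 0.270000, p̂₂ = 250/806 ≈ 0.310174.
Pooled p̂ = (297+250)/(1100+806) = 547/1906 = 0.286988.
SE = √(p̂(1−p̂)(1/n₁+1/n₂)) = √(0.286988·0.713012·0.00214979) = √(0.000439902) = 0.020974.
z = (0.270000 − 0.310174)/0.020974 = -0.040174/0.020974 = -1.915.
p-value = P(Z < -1.915) ≈ 0.0277.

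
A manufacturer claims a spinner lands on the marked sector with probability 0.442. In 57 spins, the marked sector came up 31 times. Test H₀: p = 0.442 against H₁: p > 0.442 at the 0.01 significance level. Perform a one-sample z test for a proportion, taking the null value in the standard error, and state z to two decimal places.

p̂ = 31/57 ≈ 0.5439.
Under H₀, SE = √(0.442·0.558/57) = √(0.00432695) = 0.0658.
z = (0.5439 − 0.442)/0.0658 = 0.1019/0.0658 = 1.55.
p-value = P(Z > 1.549) ≈ 0.0608, so at α = 0.01 we fail to reject H₀.

z = 1.55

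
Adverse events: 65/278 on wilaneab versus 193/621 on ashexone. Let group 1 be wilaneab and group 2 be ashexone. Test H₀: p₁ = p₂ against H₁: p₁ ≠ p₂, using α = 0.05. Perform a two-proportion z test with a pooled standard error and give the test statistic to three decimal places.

p̂₁ = 65/278 = 0.23381, p̂₂ = 193/621 = 0.31079.
Pooled p̂ = (65+193)/(278+621) = 258/899 = 0.28699.
SE = √(0.204625 × 0.00520743) = 0.03264.
z = (0.23381 − 0.31079)/0.03264 = -0.07698/0.03264 = -2.358.
Two-sided p-value ≈ 2·Φ(−2.358) = 0.0184. With α = 0.05, reject H₀.

z = -2.358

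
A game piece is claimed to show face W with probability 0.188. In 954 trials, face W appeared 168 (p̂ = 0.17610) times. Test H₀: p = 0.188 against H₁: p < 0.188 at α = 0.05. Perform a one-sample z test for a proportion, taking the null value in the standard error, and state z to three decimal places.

p̂ = 168/954 = 0.17610.
Under H₀, SE = √(0.188·0.812/954) = √(0.000160017) = 0.01265.
z = (0.17610 − 0.188)/0.01265 = -0.01190/0.01265 = -0.941.
p-value = P(Z < -0.941) ≈ 0.1734; since p > α = 0.05, fail to reject H₀.

z = -0.941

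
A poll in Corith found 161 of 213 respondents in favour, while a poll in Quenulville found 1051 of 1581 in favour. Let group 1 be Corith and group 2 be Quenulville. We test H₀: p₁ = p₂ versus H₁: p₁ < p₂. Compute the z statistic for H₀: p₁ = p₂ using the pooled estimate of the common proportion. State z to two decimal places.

p̂₁ = 161/213 = 0.75587, p̂₂ = 1051/1581 = 0.66477.
Pooled p̂ = (161+1051)/(213+1581) = 1212/1794 = 0.67559.
SE = √(p̂(1−p̂)(1/n₁+1/n₂)) = √(0.67559·0.32441·0.00532735) = √(0.00116759) = 0.03417.
z = (0.75587 − 0.66477)/0.03417 = 0.09110/0.03417 = 2.67.

z = 2.67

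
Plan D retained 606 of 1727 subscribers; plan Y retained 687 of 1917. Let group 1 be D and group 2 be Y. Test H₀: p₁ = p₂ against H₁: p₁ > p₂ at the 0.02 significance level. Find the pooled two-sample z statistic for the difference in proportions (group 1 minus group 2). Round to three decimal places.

p̂₁ = 606/1727 = 0.35090, p̂₂ = 687/1917 = 0.35837.
Pooled p̂ = (606+687)/(1727+1917) = 1293/3644 = 0.35483.
SE = √(0.228926 × 0.00110069) = 0.01587.
z = (0.35090 − 0.35837)/0.01587 = -0.00747/0.01587 = -0.471.
p-value = P(Z > -0.471) ≈ 0.6811. With α = 0.02, fail to reject H₀.

z = -0.471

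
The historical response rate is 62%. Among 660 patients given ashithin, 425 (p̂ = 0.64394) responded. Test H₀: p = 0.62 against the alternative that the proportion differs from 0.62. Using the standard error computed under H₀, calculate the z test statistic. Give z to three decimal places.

p̂ = 425/660 ≈ 0.64394.
SE = √(p₀(1−p₀)/n) = √(0.2356/660) = 0.01889.
z = (0.64394 − 0.62)/0.01889 = 0.02394/0.01889 = 1.267.
p-value = 2·P(Z > 1.267) ≈ 0.2051.

z = 1.267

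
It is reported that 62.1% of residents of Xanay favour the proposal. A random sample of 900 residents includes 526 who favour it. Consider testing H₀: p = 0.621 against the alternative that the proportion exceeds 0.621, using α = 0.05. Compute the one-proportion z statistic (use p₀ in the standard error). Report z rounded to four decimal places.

z = -2.2605

p̂ = 526/900 ≈ 0.5844444.
Standard error under H₀: √(0.621×0.379/900) = 0.0161713.
z = (0.5844444 − 0.621)/0.0161713 = -0.0365556/0.0161713 = -2.2605.
p-value = P(Z > -2.261) ≈ 0.9881. With α = 0.05, fail to reject H₀.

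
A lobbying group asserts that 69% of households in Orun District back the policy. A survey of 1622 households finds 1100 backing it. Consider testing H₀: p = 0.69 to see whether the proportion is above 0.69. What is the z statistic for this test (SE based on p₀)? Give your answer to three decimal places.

p̂ = 1100/1622 ≈ 0.67818.
Under H₀, SE = √(0.69·0.31/1622) = √(0.000131874) = 0.01148.
z = (0.67818 − 0.69)/0.01148 = -0.01182/0.01148 = -1.030.
p-value = P(Z > -1.030) ≈ 0.8484.

z = -1.030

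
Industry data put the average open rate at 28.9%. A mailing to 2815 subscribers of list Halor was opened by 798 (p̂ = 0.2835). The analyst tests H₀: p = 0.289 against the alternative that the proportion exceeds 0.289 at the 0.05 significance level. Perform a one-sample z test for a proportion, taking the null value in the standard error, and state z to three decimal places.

z = -0.646

p̂ = 798/2815 = 0.28348.
Standard error under H₀: √(0.289×0.711/2815) = 0.00854.
z = (0.28348 − 0.289)/0.00854 = -0.00552/0.00854 = -0.646.
p-value = P(Z > -0.646) ≈ 0.7408. With α = 0.05, fail to reject H₀.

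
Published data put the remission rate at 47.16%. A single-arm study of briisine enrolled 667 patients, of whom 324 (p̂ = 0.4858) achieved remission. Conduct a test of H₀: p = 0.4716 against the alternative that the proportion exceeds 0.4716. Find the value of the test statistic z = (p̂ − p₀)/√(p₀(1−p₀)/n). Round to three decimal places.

z = 0.732

p̂ = 324/667 ≈ 0.485757.
Under H₀, SE = √(0.4716·0.5284/667) = √(0.000373603) = 0.019329.
z = (0.485757 − 0.4716)/0.019329 = 0.014157/0.019329 = 0.732.
p-value = P(Z > 0.732) ≈ 0.2320.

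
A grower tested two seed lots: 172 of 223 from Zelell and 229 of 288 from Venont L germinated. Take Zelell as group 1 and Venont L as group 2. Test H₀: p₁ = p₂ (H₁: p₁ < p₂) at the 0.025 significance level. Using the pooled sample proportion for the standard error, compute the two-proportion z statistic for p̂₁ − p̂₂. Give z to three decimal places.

z = -0.650

p̂₁ = 172/223 ≈ 0.77130, p̂₂ = 229/288 ≈ 0.79514.
Pooled p̂ = (172+229)/(223+288) = 401/511 = 0.78474.
SE = √(0.168926 × 0.00795653) = 0.03666.
z = (0.77130 − 0.79514)/0.03666 = -0.02384/0.03666 = -0.650.
p-value = P(Z < -0.650) ≈ 0.2578; since p > α = 0.025, fail to reject H₀.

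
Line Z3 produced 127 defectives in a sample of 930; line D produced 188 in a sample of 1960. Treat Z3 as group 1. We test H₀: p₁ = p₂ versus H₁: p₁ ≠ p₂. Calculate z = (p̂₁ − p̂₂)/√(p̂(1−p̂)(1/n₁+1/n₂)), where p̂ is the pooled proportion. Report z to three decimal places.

z = 3.275

p̂₁ = 127/930 = 0.13656, p̂₂ = 188/1960 = 0.09592.
Pooled p̂ = (127+188)/(930+1960) = 315/2890 = 0.10900.
SE = √(p̂(1−p̂)(1/n₁+1/n₂)) = √(0.10900·0.89100·0.00158547) = √(0.000153975) = 0.01241.
z = (0.13656 − 0.09592)/0.01241 = 0.04064/0.01241 = 3.275.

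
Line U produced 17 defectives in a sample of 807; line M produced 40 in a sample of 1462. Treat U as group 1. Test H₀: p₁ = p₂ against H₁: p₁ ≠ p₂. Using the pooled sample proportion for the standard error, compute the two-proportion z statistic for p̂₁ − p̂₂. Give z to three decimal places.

z = -0.917

p̂₁ = 17/807 ≈ 0.02107, p̂₂ = 40/1462 ≈ 0.02736.
Pooled p̂ = (17+40)/(807+1462) = 57/2269 = 0.02512.
SE = √(0.0244901 × 0.00192315) = 0.00686.
z = (0.02107 − 0.02736)/0.00686 = -0.00629/0.00686 = -0.917.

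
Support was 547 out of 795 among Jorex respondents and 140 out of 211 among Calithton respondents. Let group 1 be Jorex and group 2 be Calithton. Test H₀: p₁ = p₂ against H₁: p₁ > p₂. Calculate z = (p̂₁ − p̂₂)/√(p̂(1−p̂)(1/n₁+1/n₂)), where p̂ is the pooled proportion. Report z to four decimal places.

p̂₁ = 547/795 ≈ 0.688050, p̂₂ = 140/211 ≈ 0.663507.
Pooled p̂ = (547+140)/(795+211) = 687/1006 = 0.682903.
SE = √(0.216547 × 0.0059972) = 0.036037.
z = (0.688050 − 0.663507)/0.036037 = 0.024543/0.036037 = 0.6811.
p-value = P(Z > 0.681) ≈ 0.2479.

z = 0.6811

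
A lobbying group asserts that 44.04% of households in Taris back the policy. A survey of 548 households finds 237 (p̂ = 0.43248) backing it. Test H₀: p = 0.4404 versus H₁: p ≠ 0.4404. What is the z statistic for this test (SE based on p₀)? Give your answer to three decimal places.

z = -0.373

p̂ = 237/548 ≈ 0.43248.
SE = √(p₀(1−p₀)/n) = √(0.24645/548) = 0.02121.
z = (0.43248 − 0.4404)/0.02121 = -0.00792/0.02121 = -0.373.
Two-sided p-value ≈ 2·Φ(−0.373) = 0.7089.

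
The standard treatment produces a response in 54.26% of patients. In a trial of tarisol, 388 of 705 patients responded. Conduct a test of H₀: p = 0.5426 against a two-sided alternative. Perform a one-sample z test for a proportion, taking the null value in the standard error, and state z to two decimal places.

z = 0.41

p̂ = 388/705 = 0.5504.
SE = √(p₀(1−p₀)/n) = √(0.24819/705) = 0.0188.
z = (0.5504 − 0.5426)/0.0188 = 0.0078/0.0188 = 0.41.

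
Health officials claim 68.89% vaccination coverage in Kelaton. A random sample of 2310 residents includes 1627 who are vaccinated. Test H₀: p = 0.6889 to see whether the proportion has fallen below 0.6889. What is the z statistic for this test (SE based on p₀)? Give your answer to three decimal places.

p̂ = 1627/2310 = 0.70433.
Under H₀, SE = √(0.6889·0.3111/2310) = √(9.27778e-05) = 0.00963.
z = (0.70433 − 0.6889)/0.00963 = 0.01543/0.00963 = 1.602.
p-value = P(Z < 1.602) ≈ 0.9454.

z = 1.602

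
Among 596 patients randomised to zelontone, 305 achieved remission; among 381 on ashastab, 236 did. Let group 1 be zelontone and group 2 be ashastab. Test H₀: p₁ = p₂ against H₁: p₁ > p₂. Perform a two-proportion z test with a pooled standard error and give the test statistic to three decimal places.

z = -3.302

p̂₁ = 305/596 = 0.51174, p̂₂ = 236/381 = 0.61942.
Pooled p̂ = (305+236)/(596+381) = 541/977 = 0.55374.
SE = √(p̂(1−p̂)(1/n₁+1/n₂)) = √(0.55374·0.44626·0.00430252) = √(0.00106321) = 0.03261.
z = (0.51174 − 0.61942)/0.03261 = -0.10768/0.03261 = -3.302.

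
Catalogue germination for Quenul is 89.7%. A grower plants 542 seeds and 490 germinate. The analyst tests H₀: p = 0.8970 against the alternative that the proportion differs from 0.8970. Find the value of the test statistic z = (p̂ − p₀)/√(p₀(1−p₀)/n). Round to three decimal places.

p̂ = 490/542 = 0.90406.
SE = √(p₀(1−p₀)/n) = √(0.092391/542) = 0.01306.
z = (0.90406 − 0.897)/0.01306 = 0.00706/0.01306 = 0.541.

z = 0.541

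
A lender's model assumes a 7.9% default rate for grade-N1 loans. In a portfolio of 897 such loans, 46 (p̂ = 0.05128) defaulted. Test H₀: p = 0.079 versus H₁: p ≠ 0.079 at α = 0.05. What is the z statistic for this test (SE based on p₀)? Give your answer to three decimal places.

z = -3.078

p̂ = 46/897 ≈ 0.051282.
Standard error under H₀: √(0.079×0.921/897) = 0.009006.
z = (0.051282 − 0.079)/0.009006 = -0.027718/0.009006 = -3.078.
Two-sided p-value ≈ 2·Φ(−3.078) = 0.0021, so at α = 0.05 we reject H₀.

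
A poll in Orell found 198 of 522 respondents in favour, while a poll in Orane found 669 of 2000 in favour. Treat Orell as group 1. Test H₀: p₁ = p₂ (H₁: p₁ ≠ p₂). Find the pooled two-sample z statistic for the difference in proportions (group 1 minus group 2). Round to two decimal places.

z = 1.92

p̂₁ = 198/522 ≈ 0.3793, p̂₂ = 669/2000 ≈ 0.3345.
Pooled p̂ = (198+669)/(522+2000) = 867/2522 = 0.3438.
SE = √(p̂(1−p̂)(1/n₁+1/n₂)) = √(0.3438·0.6562·0.00241571) = √(0.000544969) = 0.0233.
z = (0.3793 − 0.3345)/0.0233 = 0.0448/0.0233 = 1.92.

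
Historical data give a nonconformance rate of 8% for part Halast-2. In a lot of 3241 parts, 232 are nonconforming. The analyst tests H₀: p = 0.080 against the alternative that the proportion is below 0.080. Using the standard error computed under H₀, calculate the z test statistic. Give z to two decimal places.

z = -1.77

p̂ = 232/3241 = 0.07158.
SE = √(p₀(1−p₀)/n) = √(0.0736/3241) = 0.00477.
z = (0.07158 − 0.08)/0.00477 = -0.00842/0.00477 = -1.77.
p-value = P(Z < -1.766) ≈ 0.0387.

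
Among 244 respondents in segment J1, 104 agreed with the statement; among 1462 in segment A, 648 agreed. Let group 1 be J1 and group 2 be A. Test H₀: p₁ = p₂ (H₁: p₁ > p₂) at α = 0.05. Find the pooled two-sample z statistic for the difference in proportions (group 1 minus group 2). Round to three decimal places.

p̂₁ = 104/244 = 0.42623, p̂₂ = 648/1462 = 0.44323.
Pooled p̂ = (104+648)/(244+1462) = 752/1706 = 0.44080.
SE = √(p̂(1−p̂)(1/n₁+1/n₂)) = √(0.44080·0.55920·0.00478236) = √(0.00117883) = 0.03433.
z = (0.42623 − 0.44323)/0.03433 = -0.01700/0.03433 = -0.495.
p-value = P(Z > -0.495) ≈ 0.6897. With α = 0.05, fail to reject H₀.

z = -0.495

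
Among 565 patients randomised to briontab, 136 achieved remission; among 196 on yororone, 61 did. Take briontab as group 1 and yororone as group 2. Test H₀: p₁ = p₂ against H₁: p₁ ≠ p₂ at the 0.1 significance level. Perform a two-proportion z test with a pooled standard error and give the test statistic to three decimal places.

p̂₁ = 136/565 = 0.24071, p̂₂ = 61/196 = 0.31122.
Pooled p̂ = (136+61)/(565+196) = 197/761 = 0.25887.
SE = √(0.191856 × 0.00687195) = 0.03631.
z = (0.24071 − 0.31122)/0.03631 = -0.07051/0.03631 = -1.942.
p-value = 2·P(Z > 1.942) ≈ 0.0521; since p < α = 0.1, reject H₀.

z = -1.942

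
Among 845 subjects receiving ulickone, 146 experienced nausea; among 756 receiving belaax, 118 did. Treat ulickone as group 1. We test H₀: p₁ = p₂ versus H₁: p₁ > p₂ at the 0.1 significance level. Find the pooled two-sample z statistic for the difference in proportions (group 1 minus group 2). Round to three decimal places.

z = 0.899

p̂₁ = 146/845 = 0.17278, p̂₂ = 118/756 = 0.15608.
Pooled p̂ = (146+118)/(845+756) = 264/1601 = 0.16490.
SE = √(0.137706 × 0.00250618) = 0.01858.
z = (0.17278 − 0.15608)/0.01858 = 0.01670/0.01858 = 0.899.
p-value = P(Z > 0.899) ≈ 0.1844. With α = 0.1, fail to reject H₀.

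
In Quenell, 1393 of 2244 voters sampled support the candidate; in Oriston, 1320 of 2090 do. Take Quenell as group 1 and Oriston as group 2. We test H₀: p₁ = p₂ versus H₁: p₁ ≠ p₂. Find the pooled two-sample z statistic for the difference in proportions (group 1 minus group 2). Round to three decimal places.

z = -0.735

p̂₁ = 1393/2244 ≈ 0.62077, p̂₂ = 1320/2090 ≈ 0.63158.
Pooled p̂ = (1393+1320)/(2244+2090) = 2713/4334 = 0.62598.
SE = √(0.234129 × 0.000924102) = 0.01471.
z = (0.62077 − 0.63158)/0.01471 = -0.01081/0.01471 = -0.735.
Two-sided p-value ≈ 2·Φ(−0.735) = 0.4623.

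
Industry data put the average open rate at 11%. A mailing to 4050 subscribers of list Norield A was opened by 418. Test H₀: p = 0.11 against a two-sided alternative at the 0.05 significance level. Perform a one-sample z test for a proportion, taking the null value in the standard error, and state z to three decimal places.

p̂ = 418/4050 ≈ 0.103210.
Under H₀, SE = √(0.11·0.89/4050) = √(2.41728e-05) = 0.004917.
z = (0.103210 − 0.11)/0.004917 = -0.006790/0.004917 = -1.381.
Two-sided p-value ≈ 2·Φ(−1.381) = 0.1673, so at α = 0.05 we fail to reject H₀.

z = -1.381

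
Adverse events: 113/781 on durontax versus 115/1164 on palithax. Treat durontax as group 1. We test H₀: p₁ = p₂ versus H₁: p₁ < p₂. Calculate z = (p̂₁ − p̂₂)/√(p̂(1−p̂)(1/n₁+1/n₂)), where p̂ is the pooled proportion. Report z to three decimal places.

z = 3.084

p̂₁ = 113/781 ≈ 0.14469, p̂₂ = 115/1164 ≈ 0.09880.
Pooled p̂ = (113+115)/(781+1164) = 228/1945 = 0.11722.
SE = √(0.103482 × 0.00213952) = 0.01488.
z = (0.14469 − 0.09880)/0.01488 = 0.04589/0.01488 = 3.084.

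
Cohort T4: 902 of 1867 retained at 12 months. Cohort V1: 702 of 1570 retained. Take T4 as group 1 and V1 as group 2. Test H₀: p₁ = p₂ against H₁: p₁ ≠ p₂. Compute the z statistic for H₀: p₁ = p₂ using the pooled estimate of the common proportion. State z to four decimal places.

p̂₁ = 902/1867 ≈ 0.483128, p̂₂ = 702/1570 ≈ 0.447134.
Pooled p̂ = (902+702)/(1867+1570) = 1604/3437 = 0.466686.
SE = √(0.24889 × 0.00117256) = 0.017083.
z = (0.483128 − 0.447134)/0.017083 = 0.035994/0.017083 = 2.1070.
p-value = 2·P(Z > 2.107) ≈ 0.0351.

z = 2.1070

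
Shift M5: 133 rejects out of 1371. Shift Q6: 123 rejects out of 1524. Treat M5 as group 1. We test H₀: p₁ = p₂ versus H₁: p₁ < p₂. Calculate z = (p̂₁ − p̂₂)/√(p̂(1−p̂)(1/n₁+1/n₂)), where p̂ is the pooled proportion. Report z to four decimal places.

p̂₁ = 133/1371 ≈ 0.097009, p̂₂ = 123/1524 ≈ 0.080709.
Pooled p̂ = (133+123)/(1371+1524) = 256/2895 = 0.088428.
SE = √(p̂(1−p̂)(1/n₁+1/n₂)) = √(0.088428·0.911572·0.00138556) = √(0.000111688) = 0.010568.
z = (0.097009 − 0.080709)/0.010568 = 0.016300/0.010568 = 1.5424.

z = 1.5424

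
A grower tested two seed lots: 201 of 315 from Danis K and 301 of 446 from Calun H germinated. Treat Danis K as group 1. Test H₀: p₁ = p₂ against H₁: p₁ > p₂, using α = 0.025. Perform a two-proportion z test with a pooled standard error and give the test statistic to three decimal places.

z = -1.055

p̂₁ = 201/315 = 0.63810, p̂₂ = 301/446 = 0.67489.
Pooled p̂ = (201+301)/(315+446) = 502/761 = 0.65966.
SE = √(p̂(1−p̂)(1/n₁+1/n₂)) = √(0.65966·0.34034·0.00541676) = √(0.00121611) = 0.03487.
z = (0.63810 − 0.67489)/0.03487 = -0.03679/0.03487 = -1.055.
p-value = P(Z > -1.055) ≈ 0.8543. With α = 0.025, fail to reject H₀.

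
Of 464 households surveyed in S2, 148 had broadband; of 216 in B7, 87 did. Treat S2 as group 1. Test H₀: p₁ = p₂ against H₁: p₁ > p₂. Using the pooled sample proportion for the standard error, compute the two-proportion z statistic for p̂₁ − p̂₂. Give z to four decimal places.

p̂₁ = 148/464 = 0.318966, p̂₂ = 87/216 = 0.402778.
Pooled p̂ = (148+87)/(464+216) = 235/680 = 0.345588.
SE = √(0.226157 × 0.0067848) = 0.039172.
z = (0.318966 − 0.402778)/0.039172 = -0.083812/0.039172 = -2.1396.
p-value = P(Z > -2.140) ≈ 0.9838.

z = -2.1396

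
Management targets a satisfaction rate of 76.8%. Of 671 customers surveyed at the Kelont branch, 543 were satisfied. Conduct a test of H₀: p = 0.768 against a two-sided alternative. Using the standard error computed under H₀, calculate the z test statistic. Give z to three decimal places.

z = 2.531

p̂ = 543/671 = 0.809240.
SE = √(p₀(1−p₀)/n) = √(0.17818/671) = 0.016295.
z = (0.809240 − 0.768)/0.016295 = 0.041240/0.016295 = 2.531.
p-value = 2·P(Z > 2.531) ≈ 0.0114.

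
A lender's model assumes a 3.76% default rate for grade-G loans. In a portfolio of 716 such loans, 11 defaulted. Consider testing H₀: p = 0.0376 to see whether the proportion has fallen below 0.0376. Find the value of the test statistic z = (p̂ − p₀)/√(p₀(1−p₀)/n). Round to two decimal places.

p̂ = 11/716 ≈ 0.0154.
SE = √(p₀(1−p₀)/n) = √(0.036186/716) = 0.0071.
z = (0.0154 − 0.0376)/0.0071 = -0.0222/0.0071 = -3.13.
p-value = P(Z < -3.128) ≈ 0.0009.

z = -3.13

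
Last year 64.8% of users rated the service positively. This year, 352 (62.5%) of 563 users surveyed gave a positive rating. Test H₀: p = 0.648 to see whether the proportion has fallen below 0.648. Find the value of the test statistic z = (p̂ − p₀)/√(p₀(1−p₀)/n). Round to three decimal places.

p̂ = 352/563 = 0.62522.
SE = √(p₀(1−p₀)/n) = √(0.2281/563) = 0.02013.
z = (0.62522 − 0.648)/0.02013 = -0.02278/0.02013 = -1.132.
p-value = P(Z < -1.132) ≈ 0.1289.

z = -1.132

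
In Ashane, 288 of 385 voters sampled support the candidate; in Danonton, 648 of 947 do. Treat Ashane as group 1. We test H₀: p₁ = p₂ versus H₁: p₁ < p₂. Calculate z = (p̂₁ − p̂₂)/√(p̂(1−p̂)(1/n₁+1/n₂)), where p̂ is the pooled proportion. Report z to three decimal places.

p̂₁ = 288/385 = 0.748052, p̂₂ = 648/947 = 0.684266.
Pooled p̂ = (288+648)/(385+947) = 936/1332 = 0.702703.
SE = √(p̂(1−p̂)(1/n₁+1/n₂)) = √(0.702703·0.297297·0.00365337) = √(0.000763231) = 0.027627.
z = (0.748052 − 0.684266)/0.027627 = 0.063786/0.027627 = 2.309.
p-value = P(Z < 2.309) ≈ 0.9895.

z = 2.309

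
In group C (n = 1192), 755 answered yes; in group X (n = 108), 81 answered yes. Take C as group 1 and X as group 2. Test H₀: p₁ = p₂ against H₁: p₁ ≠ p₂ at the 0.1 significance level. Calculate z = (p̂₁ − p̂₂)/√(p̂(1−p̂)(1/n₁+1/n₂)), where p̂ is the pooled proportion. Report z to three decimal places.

z = -2.422

p̂₁ = 755/1192 = 0.63339, p̂₂ = 81/108 = 0.75000.
Pooled p̂ = (755+81)/(1192+108) = 836/1300 = 0.64308.
SE = √(0.229529 × 0.0100982) = 0.04814.
z = (0.63339 − 0.75000)/0.04814 = -0.11661/0.04814 = -2.422.
Two-sided p-value ≈ 2·Φ(−2.422) = 0.0154, so at α = 0.1 we reject H₀.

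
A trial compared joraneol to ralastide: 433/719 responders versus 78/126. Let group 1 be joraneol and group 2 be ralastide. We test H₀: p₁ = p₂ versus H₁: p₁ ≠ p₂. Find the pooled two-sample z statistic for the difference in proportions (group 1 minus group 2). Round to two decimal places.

z = -0.36

p̂₁ = 433/719 ≈ 0.6022, p̂₂ = 78/126 ≈ 0.6190.
Pooled p̂ = (433+78)/(719+126) = 511/845 = 0.6047.
SE = √(0.239031 × 0.00932733) = 0.0472.
z = (0.6022 − 0.6190)/0.0472 = -0.0168/0.0472 = -0.36.
Two-sided p-value ≈ 2·Φ(−0.356) = 0.7216.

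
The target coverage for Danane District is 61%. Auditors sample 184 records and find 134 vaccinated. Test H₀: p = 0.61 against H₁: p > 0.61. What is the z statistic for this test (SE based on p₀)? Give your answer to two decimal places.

z = 3.29

p̂ = 134/184 ≈ 0.7283.
Standard error under H₀: √(0.61×0.39/184) = 0.0360.
z = (0.7283 − 0.61)/0.0360 = 0.1183/0.0360 = 3.29.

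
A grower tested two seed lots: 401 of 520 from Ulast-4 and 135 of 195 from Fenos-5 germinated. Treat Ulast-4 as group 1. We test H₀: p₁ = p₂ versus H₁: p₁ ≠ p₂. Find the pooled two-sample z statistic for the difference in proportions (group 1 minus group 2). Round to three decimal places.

z = 2.167

p̂₁ = 401/520 ≈ 0.77115, p̂₂ = 135/195 ≈ 0.69231.
Pooled p̂ = (401+135)/(520+195) = 536/715 = 0.74965.
SE = √(0.187675 × 0.00705128) = 0.03638.
z = (0.77115 − 0.69231)/0.03638 = 0.07884/0.03638 = 2.167.
p-value = 2·P(Z > 2.167) ≈ 0.0302.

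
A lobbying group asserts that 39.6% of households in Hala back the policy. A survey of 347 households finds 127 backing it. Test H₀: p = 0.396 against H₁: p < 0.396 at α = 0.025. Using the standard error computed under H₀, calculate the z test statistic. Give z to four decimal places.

p̂ = 127/347 = 0.365994.
Under H₀, SE = √(0.396·0.604/347) = √(0.000689291) = 0.026254.
z = (0.365994 − 0.396)/0.026254 = -0.030006/0.026254 = -1.1429.
p-value = P(Z < -1.143) ≈ 0.1265, so at α = 0.025 we fail to reject H₀.

z = -1.1429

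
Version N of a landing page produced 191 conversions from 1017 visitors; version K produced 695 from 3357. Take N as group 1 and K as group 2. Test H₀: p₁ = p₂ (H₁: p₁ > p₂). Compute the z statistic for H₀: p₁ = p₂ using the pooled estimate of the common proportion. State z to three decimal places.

z = -1.336

p̂₁ = 191/1017 ≈ 0.18781, p̂₂ = 695/3357 ≈ 0.20703.
Pooled p̂ = (191+695)/(1017+3357) = 886/4374 = 0.20256.
SE = √(p̂(1−p̂)(1/n₁+1/n₂)) = √(0.20256·0.79744·0.00128117) = √(0.000206947) = 0.01439.
z = (0.18781 − 0.20703)/0.01439 = -0.01922/0.01439 = -1.336.
p-value = P(Z > -1.336) ≈ 0.9093.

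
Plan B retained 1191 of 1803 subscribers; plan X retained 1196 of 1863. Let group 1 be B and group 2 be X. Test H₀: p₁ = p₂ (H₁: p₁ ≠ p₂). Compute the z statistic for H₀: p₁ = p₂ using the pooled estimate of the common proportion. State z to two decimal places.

p̂₁ = 1191/1803 = 0.6606, p̂₂ = 1196/1863 = 0.6420.
Pooled p̂ = (1191+1196)/(1803+1863) = 2387/3666 = 0.6511.
SE = √(0.227163 × 0.0010914) = 0.0157.
z = (0.6606 − 0.6420)/0.0157 = 0.0186/0.0157 = 1.18.

z = 1.18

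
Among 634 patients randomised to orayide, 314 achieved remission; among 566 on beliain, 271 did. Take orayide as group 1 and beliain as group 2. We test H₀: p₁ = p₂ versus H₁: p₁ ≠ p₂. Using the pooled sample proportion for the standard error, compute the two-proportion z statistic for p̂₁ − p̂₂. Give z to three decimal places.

p̂₁ = 314/634 ≈ 0.49527, p̂₂ = 271/566 ≈ 0.47880.
Pooled p̂ = (314+271)/(634+566) = 585/1200 = 0.48750.
SE = √(0.249844 × 0.00334407) = 0.02890.
z = (0.49527 − 0.47880)/0.02890 = 0.01647/0.02890 = 0.570.
p-value = 2·P(Z > 0.570) ≈ 0.5688.

z = 0.570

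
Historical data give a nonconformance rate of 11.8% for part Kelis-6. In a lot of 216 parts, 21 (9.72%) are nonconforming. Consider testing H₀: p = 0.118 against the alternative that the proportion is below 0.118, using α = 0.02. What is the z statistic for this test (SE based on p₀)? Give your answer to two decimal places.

z = -0.95

p̂ = 21/216 = 0.0972.
Standard error under H₀: √(0.118×0.882/216) = 0.0220.
z = (0.0972 − 0.118)/0.0220 = -0.0208/0.0220 = -0.95.
p-value = P(Z < -0.947) ≈ 0.1719; since p > α = 0.02, fail to reject H₀.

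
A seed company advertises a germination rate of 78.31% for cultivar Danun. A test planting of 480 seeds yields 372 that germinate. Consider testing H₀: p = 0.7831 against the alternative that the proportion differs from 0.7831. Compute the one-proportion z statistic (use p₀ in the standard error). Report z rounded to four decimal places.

z = -0.4306

p̂ = 372/480 ≈ 0.775000.
Standard error under H₀: √(0.7831×0.2169/480) = 0.018811.
z = (0.775000 − 0.7831)/0.018811 = -0.008100/0.018811 = -0.4306.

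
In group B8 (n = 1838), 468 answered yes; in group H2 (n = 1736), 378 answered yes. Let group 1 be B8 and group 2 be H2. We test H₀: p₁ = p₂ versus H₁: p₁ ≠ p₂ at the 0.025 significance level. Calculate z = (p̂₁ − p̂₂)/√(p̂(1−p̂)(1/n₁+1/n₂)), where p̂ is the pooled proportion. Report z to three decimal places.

z = 2.593

p̂₁ = 468/1838 = 0.254625, p̂₂ = 378/1736 = 0.217742.
Pooled p̂ = (468+378)/(1838+1736) = 846/3574 = 0.236710.
SE = √(p̂(1−p̂)(1/n₁+1/n₂)) = √(0.236710·0.763290·0.00112011) = √(0.000202379) = 0.014226.
z = (0.254625 − 0.217742)/0.014226 = 0.036883/0.014226 = 2.593.
Two-sided p-value ≈ 2·Φ(−2.593) = 0.0095, so at α = 0.025 we reject H₀.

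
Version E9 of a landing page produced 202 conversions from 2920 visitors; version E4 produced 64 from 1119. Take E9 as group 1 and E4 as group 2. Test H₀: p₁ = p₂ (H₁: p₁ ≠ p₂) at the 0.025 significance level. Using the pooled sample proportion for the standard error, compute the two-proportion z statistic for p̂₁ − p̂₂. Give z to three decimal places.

p̂₁ = 202/2920 = 0.069178, p̂₂ = 64/1119 = 0.057194.
Pooled p̂ = (202+64)/(2920+1119) = 266/4039 = 0.065858.
SE = √(p̂(1−p̂)(1/n₁+1/n₂)) = √(0.065858·0.934142·0.00123612) = √(7.60469e-05) = 0.008720.
z = (0.069178 − 0.057194)/0.008720 = 0.011984/0.008720 = 1.374.
Two-sided p-value ≈ 2·Φ(−1.374) = 0.1694. With α = 0.025, fail to reject H₀.

z = 1.374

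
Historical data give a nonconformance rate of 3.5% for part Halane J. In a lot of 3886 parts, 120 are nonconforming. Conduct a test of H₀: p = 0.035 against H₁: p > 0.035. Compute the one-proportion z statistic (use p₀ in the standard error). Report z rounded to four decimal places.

z = -1.3975

p̂ = 120/3886 ≈ 0.0308801.
Under H₀, SE = √(0.035·0.965/3886) = √(8.69146e-06) = 0.0029481.
z = (0.0308801 − 0.035)/0.0029481 = -0.0041199/0.0029481 = -1.3975.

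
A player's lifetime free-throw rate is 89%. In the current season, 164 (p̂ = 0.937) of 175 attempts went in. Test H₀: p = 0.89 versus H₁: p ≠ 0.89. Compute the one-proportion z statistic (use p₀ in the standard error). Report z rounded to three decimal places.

p̂ = 164/175 ≈ 0.93714.
SE = √(p₀(1−p₀)/n) = √(0.0979/175) = 0.02365.
z = (0.93714 − 0.89)/0.02365 = 0.04714/0.02365 = 1.993.
Two-sided p-value ≈ 2·Φ(−1.993) = 0.0462.

z = 1.993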